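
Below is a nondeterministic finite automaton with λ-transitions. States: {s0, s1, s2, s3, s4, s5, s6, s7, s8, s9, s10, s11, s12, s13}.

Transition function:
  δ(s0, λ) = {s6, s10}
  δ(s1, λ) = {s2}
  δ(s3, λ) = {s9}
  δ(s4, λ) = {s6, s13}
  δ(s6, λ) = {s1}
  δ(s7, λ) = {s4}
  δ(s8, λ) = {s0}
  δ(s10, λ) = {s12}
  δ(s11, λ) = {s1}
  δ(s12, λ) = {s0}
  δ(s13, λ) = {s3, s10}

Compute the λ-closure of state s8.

{s0, s1, s2, s6, s8, s10, s12}

Start with {s8}.
From s8 via λ: add s0.
From s0 via λ: add s6, s10.
From s6 via λ: add s1.
From s10 via λ: add s12.
From s1 via λ: add s2.
No new states can be added; the closed set is {s0, s1, s2, s6, s8, s10, s12}.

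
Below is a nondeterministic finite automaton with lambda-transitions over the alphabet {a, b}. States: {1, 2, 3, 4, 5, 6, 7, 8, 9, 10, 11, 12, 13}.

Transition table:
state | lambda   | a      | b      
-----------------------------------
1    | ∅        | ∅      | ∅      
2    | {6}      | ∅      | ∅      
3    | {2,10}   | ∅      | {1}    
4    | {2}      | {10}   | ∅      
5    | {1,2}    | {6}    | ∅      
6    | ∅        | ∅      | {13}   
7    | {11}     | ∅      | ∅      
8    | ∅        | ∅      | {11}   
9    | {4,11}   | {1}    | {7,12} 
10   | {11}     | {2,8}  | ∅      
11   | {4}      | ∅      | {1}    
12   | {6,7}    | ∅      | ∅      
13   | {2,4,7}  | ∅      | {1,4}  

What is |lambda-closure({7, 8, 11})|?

Start with {7, 8, 11}.
From 11 via lambda: add 4.
From 4 via lambda: add 2.
From 2 via lambda: add 6.
lambda-closure = {2, 4, 6, 7, 8, 11}, which has 6 states.

6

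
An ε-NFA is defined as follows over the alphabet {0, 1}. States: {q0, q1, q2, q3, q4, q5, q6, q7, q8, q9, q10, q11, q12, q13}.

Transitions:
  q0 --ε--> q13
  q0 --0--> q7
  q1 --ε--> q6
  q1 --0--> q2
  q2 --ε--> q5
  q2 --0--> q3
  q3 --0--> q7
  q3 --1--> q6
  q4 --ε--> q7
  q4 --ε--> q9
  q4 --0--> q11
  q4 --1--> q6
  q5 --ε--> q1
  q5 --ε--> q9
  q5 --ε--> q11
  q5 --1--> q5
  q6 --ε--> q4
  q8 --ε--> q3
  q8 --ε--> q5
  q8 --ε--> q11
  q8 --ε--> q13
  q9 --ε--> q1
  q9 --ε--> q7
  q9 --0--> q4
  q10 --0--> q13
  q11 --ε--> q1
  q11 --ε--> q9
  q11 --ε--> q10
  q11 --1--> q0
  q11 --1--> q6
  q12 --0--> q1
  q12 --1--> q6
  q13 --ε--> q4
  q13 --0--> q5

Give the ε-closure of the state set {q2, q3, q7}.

{q1, q2, q3, q4, q5, q6, q7, q9, q10, q11}

Start with {q2, q3, q7}.
From q2 via ε: add q5.
From q5 via ε: add q1, q9, q11.
From q1 via ε: add q6.
From q11 via ε: add q10.
From q6 via ε: add q4.
No new states can be added; the closed set is {q1, q2, q3, q4, q5, q6, q7, q9, q10, q11}.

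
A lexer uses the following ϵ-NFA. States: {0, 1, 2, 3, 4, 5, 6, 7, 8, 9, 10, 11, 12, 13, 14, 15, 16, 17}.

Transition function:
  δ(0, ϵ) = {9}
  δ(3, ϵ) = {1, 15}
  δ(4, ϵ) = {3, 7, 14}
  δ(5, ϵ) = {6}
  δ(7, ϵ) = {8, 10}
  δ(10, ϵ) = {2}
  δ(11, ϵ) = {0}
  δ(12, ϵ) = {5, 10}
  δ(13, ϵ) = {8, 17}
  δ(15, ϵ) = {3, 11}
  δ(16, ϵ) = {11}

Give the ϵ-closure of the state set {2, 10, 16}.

Start with {2, 10, 16}.
From 16 via ϵ: add 11.
From 11 via ϵ: add 0.
From 0 via ϵ: add 9.
No new states can be added; the closed set is {0, 2, 9, 10, 11, 16}.

{0, 2, 9, 10, 11, 16}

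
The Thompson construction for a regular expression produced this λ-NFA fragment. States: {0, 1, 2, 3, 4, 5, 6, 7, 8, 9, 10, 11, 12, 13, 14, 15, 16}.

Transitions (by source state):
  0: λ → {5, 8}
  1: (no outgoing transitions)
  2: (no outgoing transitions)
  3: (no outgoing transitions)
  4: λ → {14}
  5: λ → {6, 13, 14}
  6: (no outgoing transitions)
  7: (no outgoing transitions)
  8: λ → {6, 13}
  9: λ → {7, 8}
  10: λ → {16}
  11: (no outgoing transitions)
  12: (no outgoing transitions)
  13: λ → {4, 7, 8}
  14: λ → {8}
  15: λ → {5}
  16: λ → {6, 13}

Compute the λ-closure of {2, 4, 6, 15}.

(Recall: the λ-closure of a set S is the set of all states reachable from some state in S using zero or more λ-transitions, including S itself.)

Start with {2, 4, 6, 15}.
From 4 via λ: add 14.
From 15 via λ: add 5.
From 5 via λ: add 13.
From 14 via λ: add 8.
From 13 via λ: add 7.
No new states can be added; the closed set is {2, 4, 5, 6, 7, 8, 13, 14, 15}.

{2, 4, 5, 6, 7, 8, 13, 14, 15}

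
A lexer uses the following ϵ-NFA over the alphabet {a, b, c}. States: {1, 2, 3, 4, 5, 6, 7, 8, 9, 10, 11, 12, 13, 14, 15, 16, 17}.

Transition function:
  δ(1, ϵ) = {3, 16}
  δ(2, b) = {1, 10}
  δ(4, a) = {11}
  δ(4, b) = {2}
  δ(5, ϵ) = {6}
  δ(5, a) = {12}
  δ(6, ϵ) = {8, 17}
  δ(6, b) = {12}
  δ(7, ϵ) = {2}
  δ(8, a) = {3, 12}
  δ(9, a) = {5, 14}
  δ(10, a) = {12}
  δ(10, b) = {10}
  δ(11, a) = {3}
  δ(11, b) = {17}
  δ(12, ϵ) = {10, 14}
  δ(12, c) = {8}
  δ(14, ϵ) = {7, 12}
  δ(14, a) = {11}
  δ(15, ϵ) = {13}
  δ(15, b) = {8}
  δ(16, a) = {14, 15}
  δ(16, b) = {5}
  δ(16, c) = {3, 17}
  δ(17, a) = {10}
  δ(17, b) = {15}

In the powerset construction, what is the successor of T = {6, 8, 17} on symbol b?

6 on b → {12}.
17 on b → {15}.
No b-transition from 8.
Union after reading b: {12, 15}.
Now take the ϵ-closure:
From 12 via ϵ: add 10, 14.
From 15 via ϵ: add 13.
From 14 via ϵ: add 7.
From 7 via ϵ: add 2.
No new states can be added; the closed set is {2, 7, 10, 12, 13, 14, 15}.

{2, 7, 10, 12, 13, 14, 15}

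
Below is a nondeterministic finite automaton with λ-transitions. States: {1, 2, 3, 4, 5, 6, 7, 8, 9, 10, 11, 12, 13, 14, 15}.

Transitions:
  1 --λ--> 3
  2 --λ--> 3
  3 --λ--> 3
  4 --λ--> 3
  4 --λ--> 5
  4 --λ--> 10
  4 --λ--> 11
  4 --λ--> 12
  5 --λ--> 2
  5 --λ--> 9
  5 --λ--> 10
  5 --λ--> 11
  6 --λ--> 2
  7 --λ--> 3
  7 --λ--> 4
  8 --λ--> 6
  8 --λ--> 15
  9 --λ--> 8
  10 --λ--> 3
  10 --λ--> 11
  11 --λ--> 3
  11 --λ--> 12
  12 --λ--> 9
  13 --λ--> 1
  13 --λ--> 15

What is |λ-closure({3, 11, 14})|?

9

Start with {3, 11, 14}.
From 11 via λ: add 12.
From 12 via λ: add 9.
From 9 via λ: add 8.
From 8 via λ: add 6, 15.
From 6 via λ: add 2.
λ-closure = {2, 3, 6, 8, 9, 11, 12, 14, 15}, which has 9 states.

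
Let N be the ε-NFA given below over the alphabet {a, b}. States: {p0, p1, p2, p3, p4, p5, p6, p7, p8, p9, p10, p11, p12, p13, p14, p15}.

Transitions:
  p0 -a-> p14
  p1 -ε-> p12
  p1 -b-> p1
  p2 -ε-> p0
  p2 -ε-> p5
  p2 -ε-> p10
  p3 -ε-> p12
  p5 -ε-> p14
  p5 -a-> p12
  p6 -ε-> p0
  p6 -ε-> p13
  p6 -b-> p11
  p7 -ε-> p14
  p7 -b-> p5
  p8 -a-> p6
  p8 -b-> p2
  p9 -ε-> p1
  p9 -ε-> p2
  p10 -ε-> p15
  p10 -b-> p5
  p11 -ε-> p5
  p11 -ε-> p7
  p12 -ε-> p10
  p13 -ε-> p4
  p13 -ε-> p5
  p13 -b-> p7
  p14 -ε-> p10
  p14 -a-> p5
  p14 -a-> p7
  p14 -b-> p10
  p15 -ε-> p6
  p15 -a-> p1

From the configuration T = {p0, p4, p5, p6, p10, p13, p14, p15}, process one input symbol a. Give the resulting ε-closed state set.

p0 on a → {p14}.
p5 on a → {p12}.
p14 on a → {p5, p7}.
p15 on a → {p1}.
No a-transition from p4, p6, p10, p13.
Union after reading a: {p1, p5, p7, p12, p14}.
Now take the ε-closure:
From p12 via ε: add p10.
From p10 via ε: add p15.
From p15 via ε: add p6.
From p6 via ε: add p0, p13.
From p13 via ε: add p4.
No new states can be added; the closed set is {p0, p1, p4, p5, p6, p7, p10, p12, p13, p14, p15}.

{p0, p1, p4, p5, p6, p7, p10, p12, p13, p14, p15}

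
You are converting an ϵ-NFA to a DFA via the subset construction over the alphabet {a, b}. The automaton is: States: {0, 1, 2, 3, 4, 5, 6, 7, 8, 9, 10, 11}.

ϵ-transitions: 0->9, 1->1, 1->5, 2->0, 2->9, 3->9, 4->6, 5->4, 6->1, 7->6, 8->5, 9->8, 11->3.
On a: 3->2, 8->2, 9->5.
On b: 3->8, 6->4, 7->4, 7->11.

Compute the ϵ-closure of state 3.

{1, 3, 4, 5, 6, 8, 9}

Start with {3}.
From 3 via ϵ: add 9.
From 9 via ϵ: add 8.
From 8 via ϵ: add 5.
From 5 via ϵ: add 4.
From 4 via ϵ: add 6.
From 6 via ϵ: add 1.
No new states can be added; the closed set is {1, 3, 4, 5, 6, 8, 9}.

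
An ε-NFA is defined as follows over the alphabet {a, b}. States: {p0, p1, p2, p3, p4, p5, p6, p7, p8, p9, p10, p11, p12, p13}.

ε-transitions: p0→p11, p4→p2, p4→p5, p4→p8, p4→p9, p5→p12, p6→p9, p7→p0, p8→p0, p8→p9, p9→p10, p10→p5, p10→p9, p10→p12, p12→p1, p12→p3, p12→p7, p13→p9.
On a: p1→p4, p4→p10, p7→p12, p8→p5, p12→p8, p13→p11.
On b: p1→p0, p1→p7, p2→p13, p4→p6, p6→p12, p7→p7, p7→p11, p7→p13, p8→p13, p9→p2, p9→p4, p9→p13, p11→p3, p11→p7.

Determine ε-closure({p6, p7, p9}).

{p0, p1, p3, p5, p6, p7, p9, p10, p11, p12}

Start with {p6, p7, p9}.
From p7 via ε: add p0.
From p9 via ε: add p10.
From p0 via ε: add p11.
From p10 via ε: add p5, p12.
From p12 via ε: add p1, p3.
No new states can be added; the closed set is {p0, p1, p3, p5, p6, p7, p9, p10, p11, p12}.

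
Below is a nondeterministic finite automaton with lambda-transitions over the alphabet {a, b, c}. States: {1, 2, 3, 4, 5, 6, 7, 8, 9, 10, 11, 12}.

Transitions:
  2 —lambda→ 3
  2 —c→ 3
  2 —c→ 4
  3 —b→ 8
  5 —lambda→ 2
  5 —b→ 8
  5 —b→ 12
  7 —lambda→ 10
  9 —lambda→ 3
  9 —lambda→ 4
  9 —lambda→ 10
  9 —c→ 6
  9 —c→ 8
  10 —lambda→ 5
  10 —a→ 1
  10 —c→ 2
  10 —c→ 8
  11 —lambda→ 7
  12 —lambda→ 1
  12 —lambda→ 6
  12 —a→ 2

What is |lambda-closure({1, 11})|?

Start with {1, 11}.
From 11 via lambda: add 7.
From 7 via lambda: add 10.
From 10 via lambda: add 5.
From 5 via lambda: add 2.
From 2 via lambda: add 3.
lambda-closure = {1, 2, 3, 5, 7, 10, 11}, which has 7 states.

7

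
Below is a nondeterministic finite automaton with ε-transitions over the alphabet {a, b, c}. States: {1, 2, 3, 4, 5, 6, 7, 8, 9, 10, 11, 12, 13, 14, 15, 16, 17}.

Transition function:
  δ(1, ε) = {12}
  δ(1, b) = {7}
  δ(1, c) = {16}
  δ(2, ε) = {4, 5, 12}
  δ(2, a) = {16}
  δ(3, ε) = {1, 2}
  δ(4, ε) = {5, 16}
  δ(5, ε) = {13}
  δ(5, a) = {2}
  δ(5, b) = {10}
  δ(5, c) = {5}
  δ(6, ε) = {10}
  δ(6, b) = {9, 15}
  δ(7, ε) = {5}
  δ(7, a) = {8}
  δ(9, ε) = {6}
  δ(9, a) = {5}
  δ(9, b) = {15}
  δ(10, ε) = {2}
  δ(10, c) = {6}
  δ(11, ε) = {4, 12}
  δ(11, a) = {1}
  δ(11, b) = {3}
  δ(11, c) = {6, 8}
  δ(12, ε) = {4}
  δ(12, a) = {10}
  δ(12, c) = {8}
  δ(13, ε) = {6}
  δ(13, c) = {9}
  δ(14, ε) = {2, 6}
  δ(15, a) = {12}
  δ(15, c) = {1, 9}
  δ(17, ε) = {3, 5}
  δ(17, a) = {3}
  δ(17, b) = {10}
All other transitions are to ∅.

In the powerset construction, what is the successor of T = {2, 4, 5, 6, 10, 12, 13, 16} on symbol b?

{2, 4, 5, 6, 9, 10, 12, 13, 15, 16}

5 on b → {10}.
6 on b → {9, 15}.
No b-transition from 2, 4, 10, 12, 13, 16.
Union after reading b: {9, 10, 15}.
Now take the ε-closure:
From 9 via ε: add 6.
From 10 via ε: add 2.
From 2 via ε: add 4, 5, 12.
From 4 via ε: add 16.
From 5 via ε: add 13.
No new states can be added; the closed set is {2, 4, 5, 6, 9, 10, 12, 13, 15, 16}.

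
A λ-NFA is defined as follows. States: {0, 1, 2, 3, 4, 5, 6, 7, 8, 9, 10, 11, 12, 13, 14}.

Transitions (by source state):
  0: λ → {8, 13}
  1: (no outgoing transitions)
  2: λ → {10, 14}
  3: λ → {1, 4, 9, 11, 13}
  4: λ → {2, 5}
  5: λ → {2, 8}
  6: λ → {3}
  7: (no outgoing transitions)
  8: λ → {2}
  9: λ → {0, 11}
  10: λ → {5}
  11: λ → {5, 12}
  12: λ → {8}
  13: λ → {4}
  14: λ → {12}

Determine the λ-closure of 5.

Start with {5}.
From 5 via λ: add 2, 8.
From 2 via λ: add 10, 14.
From 14 via λ: add 12.
No new states can be added; the closed set is {2, 5, 8, 10, 12, 14}.

{2, 5, 8, 10, 12, 14}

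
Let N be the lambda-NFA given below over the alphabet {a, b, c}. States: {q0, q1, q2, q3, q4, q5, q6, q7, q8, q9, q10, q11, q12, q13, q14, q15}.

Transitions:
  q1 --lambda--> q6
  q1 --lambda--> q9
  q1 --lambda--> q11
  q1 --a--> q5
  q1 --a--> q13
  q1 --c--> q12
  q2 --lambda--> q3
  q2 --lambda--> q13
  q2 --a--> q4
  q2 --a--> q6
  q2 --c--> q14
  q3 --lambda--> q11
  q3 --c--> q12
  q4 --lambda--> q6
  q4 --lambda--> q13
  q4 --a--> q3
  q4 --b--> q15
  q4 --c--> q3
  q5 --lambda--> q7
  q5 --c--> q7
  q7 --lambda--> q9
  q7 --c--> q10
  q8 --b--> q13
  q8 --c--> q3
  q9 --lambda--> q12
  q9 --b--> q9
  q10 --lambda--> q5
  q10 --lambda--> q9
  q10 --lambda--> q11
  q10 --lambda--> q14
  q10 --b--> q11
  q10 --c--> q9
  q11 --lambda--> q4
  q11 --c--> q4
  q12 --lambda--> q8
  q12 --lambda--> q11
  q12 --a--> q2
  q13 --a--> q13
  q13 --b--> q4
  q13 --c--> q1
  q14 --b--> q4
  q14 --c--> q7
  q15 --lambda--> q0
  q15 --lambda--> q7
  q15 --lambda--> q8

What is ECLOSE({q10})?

Start with {q10}.
From q10 via lambda: add q5, q9, q11, q14.
From q5 via lambda: add q7.
From q9 via lambda: add q12.
From q11 via lambda: add q4.
From q4 via lambda: add q6, q13.
From q12 via lambda: add q8.
No new states can be added; the closed set is {q4, q5, q6, q7, q8, q9, q10, q11, q12, q13, q14}.

{q4, q5, q6, q7, q8, q9, q10, q11, q12, q13, q14}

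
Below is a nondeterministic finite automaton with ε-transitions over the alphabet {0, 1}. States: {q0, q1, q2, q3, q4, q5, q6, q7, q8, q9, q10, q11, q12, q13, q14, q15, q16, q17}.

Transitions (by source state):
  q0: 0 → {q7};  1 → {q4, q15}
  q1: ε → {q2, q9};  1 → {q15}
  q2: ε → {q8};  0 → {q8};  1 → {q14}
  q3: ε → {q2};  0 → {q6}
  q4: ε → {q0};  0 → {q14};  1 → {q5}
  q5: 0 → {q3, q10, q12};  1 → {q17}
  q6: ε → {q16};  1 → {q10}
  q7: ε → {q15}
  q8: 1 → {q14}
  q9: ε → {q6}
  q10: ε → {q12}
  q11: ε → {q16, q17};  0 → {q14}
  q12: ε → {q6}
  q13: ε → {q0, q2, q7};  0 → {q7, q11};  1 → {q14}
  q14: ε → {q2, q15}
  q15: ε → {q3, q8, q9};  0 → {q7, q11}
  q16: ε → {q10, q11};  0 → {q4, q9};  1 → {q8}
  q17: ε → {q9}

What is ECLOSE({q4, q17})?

Start with {q4, q17}.
From q4 via ε: add q0.
From q17 via ε: add q9.
From q9 via ε: add q6.
From q6 via ε: add q16.
From q16 via ε: add q10, q11.
From q10 via ε: add q12.
No new states can be added; the closed set is {q0, q4, q6, q9, q10, q11, q12, q16, q17}.

{q0, q4, q6, q9, q10, q11, q12, q16, q17}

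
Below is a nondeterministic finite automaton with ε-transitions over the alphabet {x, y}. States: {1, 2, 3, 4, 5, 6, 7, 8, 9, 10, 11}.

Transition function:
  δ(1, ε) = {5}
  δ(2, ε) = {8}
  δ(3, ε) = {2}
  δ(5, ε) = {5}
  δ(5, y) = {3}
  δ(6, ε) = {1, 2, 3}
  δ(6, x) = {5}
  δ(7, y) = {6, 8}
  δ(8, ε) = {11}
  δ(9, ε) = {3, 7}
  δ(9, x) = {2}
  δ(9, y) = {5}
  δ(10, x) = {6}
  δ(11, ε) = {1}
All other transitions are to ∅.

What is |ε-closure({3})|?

6

Start with {3}.
From 3 via ε: add 2.
From 2 via ε: add 8.
From 8 via ε: add 11.
From 11 via ε: add 1.
From 1 via ε: add 5.
ε-closure = {1, 2, 3, 5, 8, 11}, which has 6 states.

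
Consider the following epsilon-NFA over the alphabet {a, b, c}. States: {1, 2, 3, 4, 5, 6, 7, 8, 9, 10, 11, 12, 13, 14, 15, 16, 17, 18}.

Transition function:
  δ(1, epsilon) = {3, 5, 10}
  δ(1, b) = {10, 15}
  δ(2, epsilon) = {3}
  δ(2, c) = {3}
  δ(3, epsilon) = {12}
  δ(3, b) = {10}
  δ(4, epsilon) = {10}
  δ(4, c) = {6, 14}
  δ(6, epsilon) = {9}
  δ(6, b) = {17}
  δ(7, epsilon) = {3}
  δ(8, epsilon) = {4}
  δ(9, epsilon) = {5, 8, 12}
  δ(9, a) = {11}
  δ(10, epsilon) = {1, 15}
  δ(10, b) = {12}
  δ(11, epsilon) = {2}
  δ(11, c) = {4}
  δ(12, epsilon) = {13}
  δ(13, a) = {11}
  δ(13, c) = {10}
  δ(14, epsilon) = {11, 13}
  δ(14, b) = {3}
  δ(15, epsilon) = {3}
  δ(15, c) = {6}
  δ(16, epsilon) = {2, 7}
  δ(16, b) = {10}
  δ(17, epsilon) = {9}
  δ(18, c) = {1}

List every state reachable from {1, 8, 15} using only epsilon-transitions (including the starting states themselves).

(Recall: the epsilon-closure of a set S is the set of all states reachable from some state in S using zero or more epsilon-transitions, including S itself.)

{1, 3, 4, 5, 8, 10, 12, 13, 15}

Start with {1, 8, 15}.
From 1 via epsilon: add 3, 5, 10.
From 8 via epsilon: add 4.
From 3 via epsilon: add 12.
From 12 via epsilon: add 13.
No new states can be added; the closed set is {1, 3, 4, 5, 8, 10, 12, 13, 15}.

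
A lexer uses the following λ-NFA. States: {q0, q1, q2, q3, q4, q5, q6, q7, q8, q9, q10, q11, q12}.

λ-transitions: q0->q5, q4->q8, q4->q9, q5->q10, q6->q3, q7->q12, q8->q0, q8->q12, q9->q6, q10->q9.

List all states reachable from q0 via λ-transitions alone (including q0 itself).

{q0, q3, q5, q6, q9, q10}

Start with {q0}.
From q0 via λ: add q5.
From q5 via λ: add q10.
From q10 via λ: add q9.
From q9 via λ: add q6.
From q6 via λ: add q3.
No new states can be added; the closed set is {q0, q3, q5, q6, q9, q10}.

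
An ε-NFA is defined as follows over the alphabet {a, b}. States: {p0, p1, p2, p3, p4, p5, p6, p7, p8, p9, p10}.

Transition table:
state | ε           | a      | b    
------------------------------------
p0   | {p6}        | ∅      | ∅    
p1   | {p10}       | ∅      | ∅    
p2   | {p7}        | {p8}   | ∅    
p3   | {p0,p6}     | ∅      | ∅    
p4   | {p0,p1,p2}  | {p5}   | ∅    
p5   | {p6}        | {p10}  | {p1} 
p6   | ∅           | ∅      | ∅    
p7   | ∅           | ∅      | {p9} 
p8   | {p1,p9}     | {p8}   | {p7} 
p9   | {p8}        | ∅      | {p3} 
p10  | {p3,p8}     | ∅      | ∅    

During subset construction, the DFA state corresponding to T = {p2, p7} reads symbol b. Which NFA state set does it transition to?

p7 on b → {p9}.
No b-transition from p2.
Union after reading b: {p9}.
Now take the ε-closure:
From p9 via ε: add p8.
From p8 via ε: add p1.
From p1 via ε: add p10.
From p10 via ε: add p3.
From p3 via ε: add p0, p6.
No new states can be added; the closed set is {p0, p1, p3, p6, p8, p9, p10}.

{p0, p1, p3, p6, p8, p9, p10}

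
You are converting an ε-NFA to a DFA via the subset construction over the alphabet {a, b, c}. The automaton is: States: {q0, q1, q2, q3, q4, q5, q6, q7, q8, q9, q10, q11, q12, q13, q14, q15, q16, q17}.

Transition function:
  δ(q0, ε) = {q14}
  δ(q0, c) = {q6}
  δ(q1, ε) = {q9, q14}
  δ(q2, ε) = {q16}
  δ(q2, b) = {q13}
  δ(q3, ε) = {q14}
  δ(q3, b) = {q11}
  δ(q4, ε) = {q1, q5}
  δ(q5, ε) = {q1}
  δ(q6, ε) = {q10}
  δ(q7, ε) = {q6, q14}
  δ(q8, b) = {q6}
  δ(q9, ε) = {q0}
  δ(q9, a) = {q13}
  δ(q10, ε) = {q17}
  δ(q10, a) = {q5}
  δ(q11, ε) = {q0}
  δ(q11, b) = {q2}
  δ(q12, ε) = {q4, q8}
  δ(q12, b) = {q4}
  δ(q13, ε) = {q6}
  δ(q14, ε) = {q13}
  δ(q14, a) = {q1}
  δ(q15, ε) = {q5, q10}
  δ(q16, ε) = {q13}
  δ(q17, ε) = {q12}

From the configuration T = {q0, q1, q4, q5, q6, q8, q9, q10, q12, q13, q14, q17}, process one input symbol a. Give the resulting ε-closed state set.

{q0, q1, q4, q5, q6, q8, q9, q10, q12, q13, q14, q17}

q9 on a → {q13}.
q10 on a → {q5}.
q14 on a → {q1}.
No a-transition from q0, q1, q4, q5, q6, q8, q12, q13, q17.
Union after reading a: {q1, q5, q13}.
Now take the ε-closure:
From q1 via ε: add q9, q14.
From q13 via ε: add q6.
From q6 via ε: add q10.
From q9 via ε: add q0.
From q10 via ε: add q17.
From q17 via ε: add q12.
From q12 via ε: add q4, q8.
No new states can be added; the closed set is {q0, q1, q4, q5, q6, q8, q9, q10, q12, q13, q14, q17}.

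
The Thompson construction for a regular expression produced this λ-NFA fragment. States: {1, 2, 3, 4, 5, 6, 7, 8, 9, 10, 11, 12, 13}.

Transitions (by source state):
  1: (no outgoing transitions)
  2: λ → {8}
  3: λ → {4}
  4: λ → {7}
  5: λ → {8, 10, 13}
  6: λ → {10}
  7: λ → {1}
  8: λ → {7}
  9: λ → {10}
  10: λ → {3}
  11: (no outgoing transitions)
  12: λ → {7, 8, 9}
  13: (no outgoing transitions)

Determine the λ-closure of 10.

Start with {10}.
From 10 via λ: add 3.
From 3 via λ: add 4.
From 4 via λ: add 7.
From 7 via λ: add 1.
No new states can be added; the closed set is {1, 3, 4, 7, 10}.

{1, 3, 4, 7, 10}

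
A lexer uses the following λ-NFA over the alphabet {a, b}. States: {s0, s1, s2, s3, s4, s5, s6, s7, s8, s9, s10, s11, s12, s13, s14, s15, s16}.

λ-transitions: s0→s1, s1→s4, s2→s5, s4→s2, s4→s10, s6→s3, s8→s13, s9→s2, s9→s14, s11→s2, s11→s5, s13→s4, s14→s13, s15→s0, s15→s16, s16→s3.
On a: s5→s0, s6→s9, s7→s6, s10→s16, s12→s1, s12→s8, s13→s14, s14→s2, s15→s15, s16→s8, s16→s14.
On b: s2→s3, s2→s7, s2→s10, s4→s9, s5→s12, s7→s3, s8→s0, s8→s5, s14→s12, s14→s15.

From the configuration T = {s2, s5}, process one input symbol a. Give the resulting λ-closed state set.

{s0, s1, s2, s4, s5, s10}

s5 on a → {s0}.
No a-transition from s2.
Union after reading a: {s0}.
Now take the λ-closure:
From s0 via λ: add s1.
From s1 via λ: add s4.
From s4 via λ: add s2, s10.
From s2 via λ: add s5.
No new states can be added; the closed set is {s0, s1, s2, s4, s5, s10}.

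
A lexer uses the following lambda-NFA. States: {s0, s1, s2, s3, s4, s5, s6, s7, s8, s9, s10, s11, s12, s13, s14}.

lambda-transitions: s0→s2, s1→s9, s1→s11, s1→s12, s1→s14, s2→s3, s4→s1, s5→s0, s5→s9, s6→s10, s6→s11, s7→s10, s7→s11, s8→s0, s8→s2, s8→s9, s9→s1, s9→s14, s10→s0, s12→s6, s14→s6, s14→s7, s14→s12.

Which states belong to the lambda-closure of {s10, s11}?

Start with {s10, s11}.
From s10 via lambda: add s0.
From s0 via lambda: add s2.
From s2 via lambda: add s3.
No new states can be added; the closed set is {s0, s2, s3, s10, s11}.

{s0, s2, s3, s10, s11}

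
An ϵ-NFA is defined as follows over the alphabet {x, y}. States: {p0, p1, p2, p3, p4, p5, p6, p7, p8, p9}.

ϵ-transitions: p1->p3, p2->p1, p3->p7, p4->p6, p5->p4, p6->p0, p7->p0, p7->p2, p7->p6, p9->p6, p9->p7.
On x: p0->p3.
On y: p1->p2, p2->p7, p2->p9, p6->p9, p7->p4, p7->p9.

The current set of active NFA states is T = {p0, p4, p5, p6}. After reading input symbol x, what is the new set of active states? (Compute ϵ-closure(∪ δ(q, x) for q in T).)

{p0, p1, p2, p3, p6, p7}

p0 on x → {p3}.
No x-transition from p4, p5, p6.
Union after reading x: {p3}.
Now take the ϵ-closure:
From p3 via ϵ: add p7.
From p7 via ϵ: add p0, p2, p6.
From p2 via ϵ: add p1.
No new states can be added; the closed set is {p0, p1, p2, p3, p6, p7}.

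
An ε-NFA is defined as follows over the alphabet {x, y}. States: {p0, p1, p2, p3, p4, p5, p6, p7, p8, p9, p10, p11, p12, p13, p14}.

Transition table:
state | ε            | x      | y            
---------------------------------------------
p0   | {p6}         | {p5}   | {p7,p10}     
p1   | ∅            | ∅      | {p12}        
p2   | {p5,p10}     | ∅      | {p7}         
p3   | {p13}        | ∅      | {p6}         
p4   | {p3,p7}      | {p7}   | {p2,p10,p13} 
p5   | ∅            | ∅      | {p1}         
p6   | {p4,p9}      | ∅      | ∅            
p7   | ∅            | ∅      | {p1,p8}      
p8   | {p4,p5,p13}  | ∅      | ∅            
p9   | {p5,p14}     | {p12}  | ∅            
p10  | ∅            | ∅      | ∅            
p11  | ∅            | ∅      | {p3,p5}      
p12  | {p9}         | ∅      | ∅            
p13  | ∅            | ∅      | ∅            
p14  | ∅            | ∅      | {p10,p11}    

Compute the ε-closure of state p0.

{p0, p3, p4, p5, p6, p7, p9, p13, p14}

Start with {p0}.
From p0 via ε: add p6.
From p6 via ε: add p4, p9.
From p4 via ε: add p3, p7.
From p9 via ε: add p5, p14.
From p3 via ε: add p13.
No new states can be added; the closed set is {p0, p3, p4, p5, p6, p7, p9, p13, p14}.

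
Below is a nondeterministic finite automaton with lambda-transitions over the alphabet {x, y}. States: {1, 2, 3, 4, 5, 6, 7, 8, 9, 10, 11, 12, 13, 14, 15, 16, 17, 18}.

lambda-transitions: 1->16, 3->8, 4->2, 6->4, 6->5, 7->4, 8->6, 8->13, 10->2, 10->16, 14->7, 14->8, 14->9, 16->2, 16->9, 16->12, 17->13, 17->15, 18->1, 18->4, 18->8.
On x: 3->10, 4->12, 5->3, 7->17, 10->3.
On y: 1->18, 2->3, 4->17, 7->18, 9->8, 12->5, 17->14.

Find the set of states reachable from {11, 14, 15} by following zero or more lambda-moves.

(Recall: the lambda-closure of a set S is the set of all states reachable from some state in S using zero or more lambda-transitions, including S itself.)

{2, 4, 5, 6, 7, 8, 9, 11, 13, 14, 15}

Start with {11, 14, 15}.
From 14 via lambda: add 7, 8, 9.
From 7 via lambda: add 4.
From 8 via lambda: add 6, 13.
From 4 via lambda: add 2.
From 6 via lambda: add 5.
No new states can be added; the closed set is {2, 4, 5, 6, 7, 8, 9, 11, 13, 14, 15}.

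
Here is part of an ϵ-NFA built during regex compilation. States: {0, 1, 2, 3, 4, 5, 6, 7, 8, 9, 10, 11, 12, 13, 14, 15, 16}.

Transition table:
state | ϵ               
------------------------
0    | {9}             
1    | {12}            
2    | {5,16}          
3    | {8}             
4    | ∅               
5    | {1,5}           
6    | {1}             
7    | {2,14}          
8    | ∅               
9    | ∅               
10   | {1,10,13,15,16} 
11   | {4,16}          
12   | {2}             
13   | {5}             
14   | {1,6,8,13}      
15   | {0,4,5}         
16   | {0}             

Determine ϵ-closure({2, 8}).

Start with {2, 8}.
From 2 via ϵ: add 5, 16.
From 5 via ϵ: add 1.
From 16 via ϵ: add 0.
From 0 via ϵ: add 9.
From 1 via ϵ: add 12.
No new states can be added; the closed set is {0, 1, 2, 5, 8, 9, 12, 16}.

{0, 1, 2, 5, 8, 9, 12, 16}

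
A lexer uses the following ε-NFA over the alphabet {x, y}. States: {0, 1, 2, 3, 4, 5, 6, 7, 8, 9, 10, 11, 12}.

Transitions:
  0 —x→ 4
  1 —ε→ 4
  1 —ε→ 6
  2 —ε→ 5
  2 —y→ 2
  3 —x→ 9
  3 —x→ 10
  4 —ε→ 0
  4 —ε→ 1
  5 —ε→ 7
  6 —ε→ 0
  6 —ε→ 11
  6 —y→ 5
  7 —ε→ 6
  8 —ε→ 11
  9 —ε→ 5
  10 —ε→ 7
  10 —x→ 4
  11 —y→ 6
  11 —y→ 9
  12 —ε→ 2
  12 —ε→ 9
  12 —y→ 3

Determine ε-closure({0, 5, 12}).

{0, 2, 5, 6, 7, 9, 11, 12}

Start with {0, 5, 12}.
From 5 via ε: add 7.
From 12 via ε: add 2, 9.
From 7 via ε: add 6.
From 6 via ε: add 11.
No new states can be added; the closed set is {0, 2, 5, 6, 7, 9, 11, 12}.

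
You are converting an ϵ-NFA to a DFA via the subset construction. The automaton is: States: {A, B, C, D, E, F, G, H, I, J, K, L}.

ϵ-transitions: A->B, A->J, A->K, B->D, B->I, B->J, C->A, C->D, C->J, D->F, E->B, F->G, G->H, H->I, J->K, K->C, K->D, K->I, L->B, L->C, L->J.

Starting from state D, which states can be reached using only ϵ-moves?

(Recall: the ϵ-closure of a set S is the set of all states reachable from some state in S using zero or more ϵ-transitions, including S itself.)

{D, F, G, H, I}

Start with {D}.
From D via ϵ: add F.
From F via ϵ: add G.
From G via ϵ: add H.
From H via ϵ: add I.
No new states can be added; the closed set is {D, F, G, H, I}.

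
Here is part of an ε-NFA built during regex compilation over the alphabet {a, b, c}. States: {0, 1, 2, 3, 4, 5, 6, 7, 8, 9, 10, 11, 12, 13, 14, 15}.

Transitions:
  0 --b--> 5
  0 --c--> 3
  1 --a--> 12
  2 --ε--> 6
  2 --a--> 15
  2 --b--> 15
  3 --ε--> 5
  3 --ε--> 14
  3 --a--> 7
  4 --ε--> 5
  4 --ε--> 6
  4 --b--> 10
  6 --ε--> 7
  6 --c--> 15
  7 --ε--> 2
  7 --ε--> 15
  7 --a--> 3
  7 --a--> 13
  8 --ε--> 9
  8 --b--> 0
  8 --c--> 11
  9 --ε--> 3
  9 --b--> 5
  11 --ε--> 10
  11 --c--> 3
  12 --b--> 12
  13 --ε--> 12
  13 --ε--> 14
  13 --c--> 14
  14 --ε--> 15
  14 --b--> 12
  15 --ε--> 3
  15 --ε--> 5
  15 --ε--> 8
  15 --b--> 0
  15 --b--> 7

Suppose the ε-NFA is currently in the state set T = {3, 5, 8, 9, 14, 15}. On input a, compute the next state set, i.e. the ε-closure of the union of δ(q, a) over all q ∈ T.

{2, 3, 5, 6, 7, 8, 9, 14, 15}

3 on a → {7}.
No a-transition from 5, 8, 9, 14, 15.
Union after reading a: {7}.
Now take the ε-closure:
From 7 via ε: add 2, 15.
From 2 via ε: add 6.
From 15 via ε: add 3, 5, 8.
From 3 via ε: add 14.
From 8 via ε: add 9.
No new states can be added; the closed set is {2, 3, 5, 6, 7, 8, 9, 14, 15}.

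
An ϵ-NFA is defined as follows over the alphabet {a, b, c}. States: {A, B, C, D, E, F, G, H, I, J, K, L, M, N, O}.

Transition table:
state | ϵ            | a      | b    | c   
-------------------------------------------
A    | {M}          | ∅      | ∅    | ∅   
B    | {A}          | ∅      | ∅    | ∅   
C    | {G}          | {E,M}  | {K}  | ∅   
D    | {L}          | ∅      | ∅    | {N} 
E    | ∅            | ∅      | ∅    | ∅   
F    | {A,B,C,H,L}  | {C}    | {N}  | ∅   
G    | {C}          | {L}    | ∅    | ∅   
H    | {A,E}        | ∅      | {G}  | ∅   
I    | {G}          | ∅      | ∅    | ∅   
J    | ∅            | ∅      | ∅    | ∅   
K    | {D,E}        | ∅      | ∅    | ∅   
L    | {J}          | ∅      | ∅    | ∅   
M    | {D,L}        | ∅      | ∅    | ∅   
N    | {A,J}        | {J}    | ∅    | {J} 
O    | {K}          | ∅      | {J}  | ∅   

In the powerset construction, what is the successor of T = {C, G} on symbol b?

C on b → {K}.
No b-transition from G.
Union after reading b: {K}.
Now take the ϵ-closure:
From K via ϵ: add D, E.
From D via ϵ: add L.
From L via ϵ: add J.
No new states can be added; the closed set is {D, E, J, K, L}.

{D, E, J, K, L}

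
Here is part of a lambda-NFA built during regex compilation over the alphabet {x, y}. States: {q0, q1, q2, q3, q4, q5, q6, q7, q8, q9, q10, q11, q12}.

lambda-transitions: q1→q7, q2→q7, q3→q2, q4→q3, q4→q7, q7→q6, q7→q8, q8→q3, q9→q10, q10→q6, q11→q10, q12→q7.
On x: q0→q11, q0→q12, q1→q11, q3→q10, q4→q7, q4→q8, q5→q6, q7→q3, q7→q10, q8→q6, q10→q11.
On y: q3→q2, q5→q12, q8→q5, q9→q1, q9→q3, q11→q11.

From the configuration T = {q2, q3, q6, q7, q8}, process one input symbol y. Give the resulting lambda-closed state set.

{q2, q3, q5, q6, q7, q8}

q3 on y → {q2}.
q8 on y → {q5}.
No y-transition from q2, q6, q7.
Union after reading y: {q2, q5}.
Now take the lambda-closure:
From q2 via lambda: add q7.
From q7 via lambda: add q6, q8.
From q8 via lambda: add q3.
No new states can be added; the closed set is {q2, q3, q5, q6, q7, q8}.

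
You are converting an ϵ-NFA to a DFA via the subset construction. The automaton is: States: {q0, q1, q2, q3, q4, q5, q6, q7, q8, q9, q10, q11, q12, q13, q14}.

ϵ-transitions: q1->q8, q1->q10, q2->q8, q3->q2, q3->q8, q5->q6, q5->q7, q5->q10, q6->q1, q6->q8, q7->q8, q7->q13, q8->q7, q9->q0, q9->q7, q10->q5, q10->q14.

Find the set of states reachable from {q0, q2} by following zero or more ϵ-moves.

{q0, q2, q7, q8, q13}

Start with {q0, q2}.
From q2 via ϵ: add q8.
From q8 via ϵ: add q7.
From q7 via ϵ: add q13.
No new states can be added; the closed set is {q0, q2, q7, q8, q13}.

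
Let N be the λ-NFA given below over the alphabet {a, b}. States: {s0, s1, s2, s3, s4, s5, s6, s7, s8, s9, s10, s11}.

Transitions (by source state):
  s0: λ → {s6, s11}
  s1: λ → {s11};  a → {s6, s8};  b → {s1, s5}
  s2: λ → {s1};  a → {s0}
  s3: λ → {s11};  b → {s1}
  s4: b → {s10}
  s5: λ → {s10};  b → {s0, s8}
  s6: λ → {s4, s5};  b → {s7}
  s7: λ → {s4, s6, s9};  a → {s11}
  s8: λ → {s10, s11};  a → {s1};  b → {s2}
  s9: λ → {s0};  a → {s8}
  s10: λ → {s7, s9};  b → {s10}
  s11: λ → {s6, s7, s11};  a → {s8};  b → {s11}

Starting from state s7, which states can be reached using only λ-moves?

{s0, s4, s5, s6, s7, s9, s10, s11}

Start with {s7}.
From s7 via λ: add s4, s6, s9.
From s6 via λ: add s5.
From s9 via λ: add s0.
From s0 via λ: add s11.
From s5 via λ: add s10.
No new states can be added; the closed set is {s0, s4, s5, s6, s7, s9, s10, s11}.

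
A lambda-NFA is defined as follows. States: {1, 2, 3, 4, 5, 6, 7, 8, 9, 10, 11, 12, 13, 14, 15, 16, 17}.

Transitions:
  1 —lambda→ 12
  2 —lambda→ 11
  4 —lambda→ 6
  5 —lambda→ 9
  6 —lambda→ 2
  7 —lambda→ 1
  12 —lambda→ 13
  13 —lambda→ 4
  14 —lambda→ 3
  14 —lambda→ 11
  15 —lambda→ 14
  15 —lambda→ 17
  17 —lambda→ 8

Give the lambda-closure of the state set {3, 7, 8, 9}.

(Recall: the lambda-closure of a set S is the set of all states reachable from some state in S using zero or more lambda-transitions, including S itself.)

Start with {3, 7, 8, 9}.
From 7 via lambda: add 1.
From 1 via lambda: add 12.
From 12 via lambda: add 13.
From 13 via lambda: add 4.
From 4 via lambda: add 6.
From 6 via lambda: add 2.
From 2 via lambda: add 11.
No new states can be added; the closed set is {1, 2, 3, 4, 6, 7, 8, 9, 11, 12, 13}.

{1, 2, 3, 4, 6, 7, 8, 9, 11, 12, 13}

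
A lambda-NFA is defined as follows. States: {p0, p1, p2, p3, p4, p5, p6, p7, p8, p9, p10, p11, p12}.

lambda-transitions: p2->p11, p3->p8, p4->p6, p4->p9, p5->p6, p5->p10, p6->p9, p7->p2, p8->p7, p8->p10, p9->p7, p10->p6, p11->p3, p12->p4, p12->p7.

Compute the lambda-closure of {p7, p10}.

Start with {p7, p10}.
From p7 via lambda: add p2.
From p10 via lambda: add p6.
From p2 via lambda: add p11.
From p6 via lambda: add p9.
From p11 via lambda: add p3.
From p3 via lambda: add p8.
No new states can be added; the closed set is {p2, p3, p6, p7, p8, p9, p10, p11}.

{p2, p3, p6, p7, p8, p9, p10, p11}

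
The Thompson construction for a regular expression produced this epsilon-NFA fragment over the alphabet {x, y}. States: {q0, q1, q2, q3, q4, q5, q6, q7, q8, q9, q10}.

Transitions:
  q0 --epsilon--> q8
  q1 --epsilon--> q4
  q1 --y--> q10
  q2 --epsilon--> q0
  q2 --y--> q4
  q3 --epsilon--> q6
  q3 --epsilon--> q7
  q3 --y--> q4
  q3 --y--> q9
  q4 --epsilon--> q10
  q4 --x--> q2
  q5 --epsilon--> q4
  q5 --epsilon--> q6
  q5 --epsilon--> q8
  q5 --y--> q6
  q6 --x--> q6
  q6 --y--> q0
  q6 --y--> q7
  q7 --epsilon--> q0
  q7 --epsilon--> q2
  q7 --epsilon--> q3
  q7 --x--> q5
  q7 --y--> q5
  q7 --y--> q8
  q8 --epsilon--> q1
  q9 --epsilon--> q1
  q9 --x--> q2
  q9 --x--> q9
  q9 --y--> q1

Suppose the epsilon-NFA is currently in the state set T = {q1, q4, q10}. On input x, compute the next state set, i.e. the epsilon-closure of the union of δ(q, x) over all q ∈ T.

q4 on x → {q2}.
No x-transition from q1, q10.
Union after reading x: {q2}.
Now take the epsilon-closure:
From q2 via epsilon: add q0.
From q0 via epsilon: add q8.
From q8 via epsilon: add q1.
From q1 via epsilon: add q4.
From q4 via epsilon: add q10.
No new states can be added; the closed set is {q0, q1, q2, q4, q8, q10}.

{q0, q1, q2, q4, q8, q10}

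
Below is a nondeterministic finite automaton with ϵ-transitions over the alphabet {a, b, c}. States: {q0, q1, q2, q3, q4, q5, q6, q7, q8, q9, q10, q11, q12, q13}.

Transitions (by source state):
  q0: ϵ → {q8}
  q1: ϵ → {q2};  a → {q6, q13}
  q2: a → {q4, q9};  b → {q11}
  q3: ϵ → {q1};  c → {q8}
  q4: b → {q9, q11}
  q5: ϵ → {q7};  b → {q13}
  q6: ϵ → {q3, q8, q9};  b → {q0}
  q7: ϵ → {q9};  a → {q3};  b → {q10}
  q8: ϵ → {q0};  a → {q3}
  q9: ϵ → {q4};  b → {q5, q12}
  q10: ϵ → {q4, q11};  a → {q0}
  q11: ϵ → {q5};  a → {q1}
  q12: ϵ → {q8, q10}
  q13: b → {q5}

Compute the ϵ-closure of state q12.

Start with {q12}.
From q12 via ϵ: add q8, q10.
From q8 via ϵ: add q0.
From q10 via ϵ: add q4, q11.
From q11 via ϵ: add q5.
From q5 via ϵ: add q7.
From q7 via ϵ: add q9.
No new states can be added; the closed set is {q0, q4, q5, q7, q8, q9, q10, q11, q12}.

{q0, q4, q5, q7, q8, q9, q10, q11, q12}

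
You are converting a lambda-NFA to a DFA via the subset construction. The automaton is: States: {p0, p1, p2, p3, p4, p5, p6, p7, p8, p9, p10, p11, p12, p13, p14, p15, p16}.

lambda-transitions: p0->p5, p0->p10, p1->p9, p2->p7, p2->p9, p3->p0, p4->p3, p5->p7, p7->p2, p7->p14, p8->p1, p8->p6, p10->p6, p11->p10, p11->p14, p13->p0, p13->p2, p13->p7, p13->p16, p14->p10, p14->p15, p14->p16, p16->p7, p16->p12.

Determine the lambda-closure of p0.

{p0, p2, p5, p6, p7, p9, p10, p12, p14, p15, p16}

Start with {p0}.
From p0 via lambda: add p5, p10.
From p5 via lambda: add p7.
From p10 via lambda: add p6.
From p7 via lambda: add p2, p14.
From p2 via lambda: add p9.
From p14 via lambda: add p15, p16.
From p16 via lambda: add p12.
No new states can be added; the closed set is {p0, p2, p5, p6, p7, p9, p10, p12, p14, p15, p16}.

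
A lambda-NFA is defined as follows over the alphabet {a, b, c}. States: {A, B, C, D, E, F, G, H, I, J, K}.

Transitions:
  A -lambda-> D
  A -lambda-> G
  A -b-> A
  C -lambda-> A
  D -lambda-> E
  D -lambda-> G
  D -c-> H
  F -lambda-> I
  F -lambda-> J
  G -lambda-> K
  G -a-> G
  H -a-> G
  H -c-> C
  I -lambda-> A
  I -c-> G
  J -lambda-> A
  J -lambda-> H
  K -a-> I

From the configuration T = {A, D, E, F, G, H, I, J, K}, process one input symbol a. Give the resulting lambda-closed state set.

{A, D, E, G, I, K}

G on a → {G}.
H on a → {G}.
K on a → {I}.
No a-transition from A, D, E, F, I, J.
Union after reading a: {G, I}.
Now take the lambda-closure:
From G via lambda: add K.
From I via lambda: add A.
From A via lambda: add D.
From D via lambda: add E.
No new states can be added; the closed set is {A, D, E, G, I, K}.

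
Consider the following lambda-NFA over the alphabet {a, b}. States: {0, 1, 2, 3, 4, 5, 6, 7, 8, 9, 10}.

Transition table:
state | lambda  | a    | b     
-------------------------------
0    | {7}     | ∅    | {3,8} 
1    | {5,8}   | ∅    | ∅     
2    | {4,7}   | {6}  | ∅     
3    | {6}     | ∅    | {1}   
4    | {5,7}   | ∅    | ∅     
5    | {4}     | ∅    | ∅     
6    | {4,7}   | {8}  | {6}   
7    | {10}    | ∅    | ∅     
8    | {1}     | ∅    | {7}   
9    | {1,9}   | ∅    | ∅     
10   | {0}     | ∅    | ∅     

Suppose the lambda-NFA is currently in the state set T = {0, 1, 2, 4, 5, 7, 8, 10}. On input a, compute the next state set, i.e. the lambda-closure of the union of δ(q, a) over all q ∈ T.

2 on a → {6}.
No a-transition from 0, 1, 4, 5, 7, 8, 10.
Union after reading a: {6}.
Now take the lambda-closure:
From 6 via lambda: add 4, 7.
From 4 via lambda: add 5.
From 7 via lambda: add 10.
From 10 via lambda: add 0.
No new states can be added; the closed set is {0, 4, 5, 6, 7, 10}.

{0, 4, 5, 6, 7, 10}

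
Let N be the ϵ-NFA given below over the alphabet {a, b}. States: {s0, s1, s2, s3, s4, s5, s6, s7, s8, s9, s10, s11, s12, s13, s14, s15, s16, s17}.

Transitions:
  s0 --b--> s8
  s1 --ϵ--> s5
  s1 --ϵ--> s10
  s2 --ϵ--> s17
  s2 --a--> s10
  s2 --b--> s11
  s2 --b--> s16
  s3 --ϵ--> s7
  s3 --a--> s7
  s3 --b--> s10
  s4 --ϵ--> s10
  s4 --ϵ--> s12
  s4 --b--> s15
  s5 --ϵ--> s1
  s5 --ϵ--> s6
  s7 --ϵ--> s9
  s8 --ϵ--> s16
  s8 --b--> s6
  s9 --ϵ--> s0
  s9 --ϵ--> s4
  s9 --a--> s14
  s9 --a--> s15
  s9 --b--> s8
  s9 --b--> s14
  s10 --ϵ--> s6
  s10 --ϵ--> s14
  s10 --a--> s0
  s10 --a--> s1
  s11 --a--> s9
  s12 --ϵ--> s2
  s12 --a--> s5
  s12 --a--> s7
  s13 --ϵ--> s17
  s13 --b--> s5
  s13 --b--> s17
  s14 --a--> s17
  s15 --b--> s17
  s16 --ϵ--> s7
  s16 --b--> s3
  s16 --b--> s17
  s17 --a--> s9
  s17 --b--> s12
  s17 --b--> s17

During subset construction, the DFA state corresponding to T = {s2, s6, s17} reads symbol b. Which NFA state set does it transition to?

{s0, s2, s4, s6, s7, s9, s10, s11, s12, s14, s16, s17}

s2 on b → {s11, s16}.
s17 on b → {s12, s17}.
No b-transition from s6.
Union after reading b: {s11, s12, s16, s17}.
Now take the ϵ-closure:
From s12 via ϵ: add s2.
From s16 via ϵ: add s7.
From s7 via ϵ: add s9.
From s9 via ϵ: add s0, s4.
From s4 via ϵ: add s10.
From s10 via ϵ: add s6, s14.
No new states can be added; the closed set is {s0, s2, s4, s6, s7, s9, s10, s11, s12, s14, s16, s17}.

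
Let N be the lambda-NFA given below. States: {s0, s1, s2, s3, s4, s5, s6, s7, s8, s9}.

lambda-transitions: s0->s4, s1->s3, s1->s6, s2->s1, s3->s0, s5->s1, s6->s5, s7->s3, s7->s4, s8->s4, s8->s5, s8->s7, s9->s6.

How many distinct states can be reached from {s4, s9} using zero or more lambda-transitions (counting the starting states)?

7

Start with {s4, s9}.
From s9 via lambda: add s6.
From s6 via lambda: add s5.
From s5 via lambda: add s1.
From s1 via lambda: add s3.
From s3 via lambda: add s0.
lambda-closure = {s0, s1, s3, s4, s5, s6, s9}, which has 7 states.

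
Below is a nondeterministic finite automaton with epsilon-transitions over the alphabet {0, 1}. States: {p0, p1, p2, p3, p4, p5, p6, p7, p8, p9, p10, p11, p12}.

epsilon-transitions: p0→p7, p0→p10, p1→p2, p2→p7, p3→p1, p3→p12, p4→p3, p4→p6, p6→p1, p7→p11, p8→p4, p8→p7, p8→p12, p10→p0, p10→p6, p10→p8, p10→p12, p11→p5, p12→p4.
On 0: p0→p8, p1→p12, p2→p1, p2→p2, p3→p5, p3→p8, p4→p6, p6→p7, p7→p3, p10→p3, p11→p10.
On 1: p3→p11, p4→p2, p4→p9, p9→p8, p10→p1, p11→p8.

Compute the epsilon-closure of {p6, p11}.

Start with {p6, p11}.
From p6 via epsilon: add p1.
From p11 via epsilon: add p5.
From p1 via epsilon: add p2.
From p2 via epsilon: add p7.
No new states can be added; the closed set is {p1, p2, p5, p6, p7, p11}.

{p1, p2, p5, p6, p7, p11}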